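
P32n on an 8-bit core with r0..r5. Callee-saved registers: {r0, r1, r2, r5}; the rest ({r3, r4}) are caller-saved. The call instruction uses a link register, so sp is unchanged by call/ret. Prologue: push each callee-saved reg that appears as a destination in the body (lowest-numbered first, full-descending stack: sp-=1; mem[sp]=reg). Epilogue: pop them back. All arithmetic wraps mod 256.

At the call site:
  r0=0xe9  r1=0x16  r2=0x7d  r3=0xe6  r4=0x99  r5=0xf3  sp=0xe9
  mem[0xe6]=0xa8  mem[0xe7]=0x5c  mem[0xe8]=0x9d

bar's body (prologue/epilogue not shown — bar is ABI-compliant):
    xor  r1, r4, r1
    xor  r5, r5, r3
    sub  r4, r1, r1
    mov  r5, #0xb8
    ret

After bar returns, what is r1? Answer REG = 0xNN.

prologue: push r1 -> mem[0xe8]=0x16, sp=0xe8
prologue: push r5 -> mem[0xe7]=0xf3, sp=0xe7
body[0] xor  r1, r4, r1 -> r1=0x8f
body[1] xor  r5, r5, r3 -> r5=0x15
body[2] sub  r4, r1, r1 -> r4=0x00
body[3] mov  r5, #0xb8 -> r5=0xb8
epilogue: pop r5=0xf3, sp=0xe8
epilogue: pop r1=0x16, sp=0xe9
r1 is callee-saved -> restored

REG = 0x16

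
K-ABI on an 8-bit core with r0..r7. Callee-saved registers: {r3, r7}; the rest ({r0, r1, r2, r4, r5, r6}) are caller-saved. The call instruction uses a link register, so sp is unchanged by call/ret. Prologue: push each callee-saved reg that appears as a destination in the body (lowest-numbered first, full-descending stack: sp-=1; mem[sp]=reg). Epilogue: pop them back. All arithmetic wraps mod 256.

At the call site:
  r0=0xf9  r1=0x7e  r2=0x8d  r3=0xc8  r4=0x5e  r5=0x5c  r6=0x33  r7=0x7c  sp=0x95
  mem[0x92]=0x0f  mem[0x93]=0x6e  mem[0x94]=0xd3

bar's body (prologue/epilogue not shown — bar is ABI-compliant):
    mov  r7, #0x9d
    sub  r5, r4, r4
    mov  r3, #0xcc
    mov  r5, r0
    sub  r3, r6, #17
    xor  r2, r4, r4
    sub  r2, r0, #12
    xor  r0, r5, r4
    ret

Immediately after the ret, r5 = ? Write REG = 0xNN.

prologue: push r3 → mem[0x94]=0xc8, sp=0x94
prologue: push r7 → mem[0x93]=0x7c, sp=0x93
body[0] mov  r7, #0x9d → r7=0x9d
body[1] sub  r5, r4, r4 → r5=0x00
body[2] mov  r3, #0xcc → r3=0xcc
body[3] mov  r5, r0 → r5=0xf9
body[4] sub  r3, r6, #17 → r3=0x22
body[5] xor  r2, r4, r4 → r2=0x00
body[6] sub  r2, r0, #12 → r2=0xed
body[7] xor  r0, r5, r4 → r0=0xa7
epilogue: pop r7=0x7c, sp=0x94
epilogue: pop r3=0xc8, sp=0x95
r5 is caller-saved → body value

REG = 0xf9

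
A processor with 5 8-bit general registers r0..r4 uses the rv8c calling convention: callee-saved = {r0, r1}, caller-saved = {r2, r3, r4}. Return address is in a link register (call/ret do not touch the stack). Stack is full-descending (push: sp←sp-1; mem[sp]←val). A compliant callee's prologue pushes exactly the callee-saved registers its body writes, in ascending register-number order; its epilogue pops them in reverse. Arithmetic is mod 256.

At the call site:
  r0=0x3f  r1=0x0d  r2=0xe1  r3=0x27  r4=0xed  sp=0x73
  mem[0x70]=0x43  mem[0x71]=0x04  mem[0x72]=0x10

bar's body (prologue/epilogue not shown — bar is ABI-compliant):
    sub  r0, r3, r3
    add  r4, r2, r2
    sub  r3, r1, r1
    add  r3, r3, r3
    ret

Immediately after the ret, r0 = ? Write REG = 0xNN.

prologue: push r0 -> mem[0x72]=0x3f, sp=0x72
body[0] sub  r0, r3, r3 -> r0=0x00
body[1] add  r4, r2, r2 -> r4=0xc2
body[2] sub  r3, r1, r1 -> r3=0x00
body[3] add  r3, r3, r3 -> r3=0x00
epilogue: pop r0=0x3f, sp=0x73
r0 is callee-saved -> restored

REG = 0x3f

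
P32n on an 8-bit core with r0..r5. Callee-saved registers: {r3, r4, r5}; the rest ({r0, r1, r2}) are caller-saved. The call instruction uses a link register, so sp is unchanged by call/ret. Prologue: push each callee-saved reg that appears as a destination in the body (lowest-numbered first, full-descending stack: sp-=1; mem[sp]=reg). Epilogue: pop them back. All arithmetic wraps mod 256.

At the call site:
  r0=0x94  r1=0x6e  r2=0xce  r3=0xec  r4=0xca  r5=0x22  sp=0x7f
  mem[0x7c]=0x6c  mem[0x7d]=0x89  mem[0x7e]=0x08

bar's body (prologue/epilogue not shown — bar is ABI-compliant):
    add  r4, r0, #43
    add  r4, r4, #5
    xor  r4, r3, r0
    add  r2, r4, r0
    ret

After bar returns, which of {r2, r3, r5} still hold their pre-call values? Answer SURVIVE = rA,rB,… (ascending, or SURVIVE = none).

prologue: push r4 → mem[0x7e]=0xca, sp=0x7e
body[0] add  r4, r0, #43 → r4=0xbf
body[1] add  r4, r4, #5 → r4=0xc4
body[2] xor  r4, r3, r0 → r4=0x78
body[3] add  r2, r4, r0 → r2=0x0c
epilogue: pop r4=0xca, sp=0x7f
r2: caller-saved, written=True
r3: callee-saved, written=False
r5: callee-saved, written=False

SURVIVE = r3,r5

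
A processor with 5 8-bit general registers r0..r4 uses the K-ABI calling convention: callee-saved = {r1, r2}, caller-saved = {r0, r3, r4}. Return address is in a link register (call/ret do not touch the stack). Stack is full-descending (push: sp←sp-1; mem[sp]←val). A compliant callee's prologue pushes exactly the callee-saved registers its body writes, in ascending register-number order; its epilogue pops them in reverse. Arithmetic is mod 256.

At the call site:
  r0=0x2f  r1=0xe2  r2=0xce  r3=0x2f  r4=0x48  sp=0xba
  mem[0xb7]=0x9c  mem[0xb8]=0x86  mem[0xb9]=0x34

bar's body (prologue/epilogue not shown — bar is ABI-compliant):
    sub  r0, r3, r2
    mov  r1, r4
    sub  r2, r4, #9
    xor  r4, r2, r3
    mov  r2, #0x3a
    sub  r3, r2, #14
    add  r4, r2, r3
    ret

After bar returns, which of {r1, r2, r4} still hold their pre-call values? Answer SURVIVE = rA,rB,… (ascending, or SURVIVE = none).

SURVIVE = r1,r2

prologue: push r1 -> mem[0xb9]=0xe2, sp=0xb9
prologue: push r2 -> mem[0xb8]=0xce, sp=0xb8
body[0] sub  r0, r3, r2 -> r0=0x61
body[1] mov  r1, r4 -> r1=0x48
body[2] sub  r2, r4, #9 -> r2=0x3f
body[3] xor  r4, r2, r3 -> r4=0x10
body[4] mov  r2, #0x3a -> r2=0x3a
body[5] sub  r3, r2, #14 -> r3=0x2c
body[6] add  r4, r2, r3 -> r4=0x66
epilogue: pop r2=0xce, sp=0xb9
epilogue: pop r1=0xe2, sp=0xba
r1: callee-saved, written=True
r2: callee-saved, written=True
r4: caller-saved, written=True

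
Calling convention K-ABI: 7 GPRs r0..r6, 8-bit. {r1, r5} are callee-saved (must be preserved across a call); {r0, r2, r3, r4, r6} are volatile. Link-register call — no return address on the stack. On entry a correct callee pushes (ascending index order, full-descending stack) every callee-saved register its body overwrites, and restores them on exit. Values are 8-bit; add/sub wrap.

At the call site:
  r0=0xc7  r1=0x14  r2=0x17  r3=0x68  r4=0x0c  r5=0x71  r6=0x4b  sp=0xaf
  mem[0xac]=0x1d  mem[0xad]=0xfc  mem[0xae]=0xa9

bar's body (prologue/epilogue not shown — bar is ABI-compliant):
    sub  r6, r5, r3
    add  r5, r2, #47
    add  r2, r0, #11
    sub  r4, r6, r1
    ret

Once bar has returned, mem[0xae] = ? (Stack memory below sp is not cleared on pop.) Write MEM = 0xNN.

MEM = 0x71

prologue: push r5 → mem[0xae]=0x71, sp=0xae
body[0] sub  r6, r5, r3 → r6=0x09
body[1] add  r5, r2, #47 → r5=0x46
body[2] add  r2, r0, #11 → r2=0xd2
body[3] sub  r4, r6, r1 → r4=0xf5
epilogue: pop r5=0x71, sp=0xaf
prologue pushed ['r5'] at ['0xae']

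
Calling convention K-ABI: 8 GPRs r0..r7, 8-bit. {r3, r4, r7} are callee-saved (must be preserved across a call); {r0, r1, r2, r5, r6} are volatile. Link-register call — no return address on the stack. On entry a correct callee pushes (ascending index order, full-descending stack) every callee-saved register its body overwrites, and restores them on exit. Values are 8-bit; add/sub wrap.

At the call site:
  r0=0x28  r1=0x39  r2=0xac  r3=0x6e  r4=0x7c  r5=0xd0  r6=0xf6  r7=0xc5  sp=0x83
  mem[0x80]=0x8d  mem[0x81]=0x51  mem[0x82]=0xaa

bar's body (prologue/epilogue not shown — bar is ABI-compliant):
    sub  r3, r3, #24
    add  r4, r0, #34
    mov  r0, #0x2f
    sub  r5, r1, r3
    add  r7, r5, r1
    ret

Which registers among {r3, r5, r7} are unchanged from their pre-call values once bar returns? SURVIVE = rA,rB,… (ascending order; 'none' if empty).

SURVIVE = r3,r7

prologue: push r3 -> mem[0x82]=0x6e, sp=0x82
prologue: push r4 -> mem[0x81]=0x7c, sp=0x81
prologue: push r7 -> mem[0x80]=0xc5, sp=0x80
body[0] sub  r3, r3, #24 -> r3=0x56
body[1] add  r4, r0, #34 -> r4=0x4a
body[2] mov  r0, #0x2f -> r0=0x2f
body[3] sub  r5, r1, r3 -> r5=0xe3
body[4] add  r7, r5, r1 -> r7=0x1c
epilogue: pop r7=0xc5, sp=0x81
epilogue: pop r4=0x7c, sp=0x82
epilogue: pop r3=0x6e, sp=0x83
r3: callee-saved, written=True
r5: caller-saved, written=True
r7: callee-saved, written=True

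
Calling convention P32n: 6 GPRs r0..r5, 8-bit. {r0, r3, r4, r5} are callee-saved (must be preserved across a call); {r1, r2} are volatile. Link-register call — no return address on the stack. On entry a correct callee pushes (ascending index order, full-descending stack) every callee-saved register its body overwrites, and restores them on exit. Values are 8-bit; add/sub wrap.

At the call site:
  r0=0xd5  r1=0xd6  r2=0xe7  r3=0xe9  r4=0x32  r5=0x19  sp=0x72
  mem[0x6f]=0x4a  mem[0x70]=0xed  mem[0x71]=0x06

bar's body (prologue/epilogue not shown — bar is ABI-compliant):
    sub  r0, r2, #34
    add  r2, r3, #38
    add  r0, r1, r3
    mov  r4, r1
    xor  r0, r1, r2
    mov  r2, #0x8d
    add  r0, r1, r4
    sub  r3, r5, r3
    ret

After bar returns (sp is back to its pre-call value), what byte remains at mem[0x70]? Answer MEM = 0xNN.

prologue: push r0 → mem[0x71]=0xd5, sp=0x71
prologue: push r3 → mem[0x70]=0xe9, sp=0x70
prologue: push r4 → mem[0x6f]=0x32, sp=0x6f
body[0] sub  r0, r2, #34 → r0=0xc5
body[1] add  r2, r3, #38 → r2=0x0f
body[2] add  r0, r1, r3 → r0=0xbf
body[3] mov  r4, r1 → r4=0xd6
body[4] xor  r0, r1, r2 → r0=0xd9
body[5] mov  r2, #0x8d → r2=0x8d
body[6] add  r0, r1, r4 → r0=0xac
body[7] sub  r3, r5, r3 → r3=0x30
epilogue: pop r4=0x32, sp=0x70
epilogue: pop r3=0xe9, sp=0x71
epilogue: pop r0=0xd5, sp=0x72
prologue pushed ['r0', 'r3', 'r4'] at ['0x71', '0x70', '0x6f']

MEM = 0xe9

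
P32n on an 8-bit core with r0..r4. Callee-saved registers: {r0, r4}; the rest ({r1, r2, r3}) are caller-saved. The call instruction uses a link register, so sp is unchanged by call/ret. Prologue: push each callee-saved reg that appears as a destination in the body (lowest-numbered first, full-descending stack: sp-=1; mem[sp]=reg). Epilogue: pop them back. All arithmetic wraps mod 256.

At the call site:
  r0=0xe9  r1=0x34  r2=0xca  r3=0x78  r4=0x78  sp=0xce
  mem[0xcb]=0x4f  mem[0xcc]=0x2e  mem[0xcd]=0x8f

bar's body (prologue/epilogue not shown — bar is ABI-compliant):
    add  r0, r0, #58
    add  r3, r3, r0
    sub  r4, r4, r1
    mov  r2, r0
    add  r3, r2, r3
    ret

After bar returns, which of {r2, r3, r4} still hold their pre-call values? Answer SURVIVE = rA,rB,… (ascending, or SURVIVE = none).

SURVIVE = r4

prologue: push r0 → mem[0xcd]=0xe9, sp=0xcd
prologue: push r4 → mem[0xcc]=0x78, sp=0xcc
body[0] add  r0, r0, #58 → r0=0x23
body[1] add  r3, r3, r0 → r3=0x9b
body[2] sub  r4, r4, r1 → r4=0x44
body[3] mov  r2, r0 → r2=0x23
body[4] add  r3, r2, r3 → r3=0xbe
epilogue: pop r4=0x78, sp=0xcd
epilogue: pop r0=0xe9, sp=0xce
r2: caller-saved, written=True
r3: caller-saved, written=True
r4: callee-saved, written=True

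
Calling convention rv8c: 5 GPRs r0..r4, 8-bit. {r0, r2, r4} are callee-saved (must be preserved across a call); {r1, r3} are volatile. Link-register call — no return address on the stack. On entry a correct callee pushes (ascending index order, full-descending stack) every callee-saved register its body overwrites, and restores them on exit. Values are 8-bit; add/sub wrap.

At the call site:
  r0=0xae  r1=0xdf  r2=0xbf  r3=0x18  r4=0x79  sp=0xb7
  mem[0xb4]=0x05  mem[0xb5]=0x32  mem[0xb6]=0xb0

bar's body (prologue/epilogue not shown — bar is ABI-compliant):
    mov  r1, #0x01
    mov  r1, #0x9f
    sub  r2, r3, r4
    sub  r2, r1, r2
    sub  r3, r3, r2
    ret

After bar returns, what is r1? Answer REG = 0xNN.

prologue: push r2 -> mem[0xb6]=0xbf, sp=0xb6
body[0] mov  r1, #0x01 -> r1=0x01
body[1] mov  r1, #0x9f -> r1=0x9f
body[2] sub  r2, r3, r4 -> r2=0x9f
body[3] sub  r2, r1, r2 -> r2=0x00
body[4] sub  r3, r3, r2 -> r3=0x18
epilogue: pop r2=0xbf, sp=0xb7
r1 is caller-saved -> body value

REG = 0x9f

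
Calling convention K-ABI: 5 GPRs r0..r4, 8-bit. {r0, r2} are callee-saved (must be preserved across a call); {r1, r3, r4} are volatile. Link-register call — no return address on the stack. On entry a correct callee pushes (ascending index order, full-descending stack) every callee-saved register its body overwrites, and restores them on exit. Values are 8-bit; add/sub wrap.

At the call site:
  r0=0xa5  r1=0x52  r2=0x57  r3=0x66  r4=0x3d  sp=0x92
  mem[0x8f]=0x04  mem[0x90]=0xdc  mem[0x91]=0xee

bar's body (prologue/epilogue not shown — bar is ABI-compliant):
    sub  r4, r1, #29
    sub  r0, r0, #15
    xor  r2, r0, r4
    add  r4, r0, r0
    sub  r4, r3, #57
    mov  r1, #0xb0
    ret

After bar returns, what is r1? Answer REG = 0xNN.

prologue: push r0 -> mem[0x91]=0xa5, sp=0x91
prologue: push r2 -> mem[0x90]=0x57, sp=0x90
body[0] sub  r4, r1, #29 -> r4=0x35
body[1] sub  r0, r0, #15 -> r0=0x96
body[2] xor  r2, r0, r4 -> r2=0xa3
body[3] add  r4, r0, r0 -> r4=0x2c
body[4] sub  r4, r3, #57 -> r4=0x2d
body[5] mov  r1, #0xb0 -> r1=0xb0
epilogue: pop r2=0x57, sp=0x91
epilogue: pop r0=0xa5, sp=0x92
r1 is caller-saved -> body value

REG = 0xb0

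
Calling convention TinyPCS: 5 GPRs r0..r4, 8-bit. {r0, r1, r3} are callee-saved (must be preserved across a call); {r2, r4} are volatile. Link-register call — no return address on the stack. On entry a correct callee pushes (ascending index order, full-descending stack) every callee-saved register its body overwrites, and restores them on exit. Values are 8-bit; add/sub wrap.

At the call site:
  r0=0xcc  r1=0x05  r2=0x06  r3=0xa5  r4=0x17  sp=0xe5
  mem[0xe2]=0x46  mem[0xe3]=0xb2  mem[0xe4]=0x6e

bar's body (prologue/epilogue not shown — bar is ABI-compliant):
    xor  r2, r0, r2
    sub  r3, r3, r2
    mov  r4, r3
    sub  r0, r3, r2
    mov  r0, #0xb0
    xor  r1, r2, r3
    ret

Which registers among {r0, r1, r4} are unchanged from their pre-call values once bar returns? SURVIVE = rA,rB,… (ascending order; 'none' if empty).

SURVIVE = r0,r1

prologue: push r0 → mem[0xe4]=0xcc, sp=0xe4
prologue: push r1 → mem[0xe3]=0x05, sp=0xe3
prologue: push r3 → mem[0xe2]=0xa5, sp=0xe2
body[0] xor  r2, r0, r2 → r2=0xca
body[1] sub  r3, r3, r2 → r3=0xdb
body[2] mov  r4, r3 → r4=0xdb
body[3] sub  r0, r3, r2 → r0=0x11
body[4] mov  r0, #0xb0 → r0=0xb0
body[5] xor  r1, r2, r3 → r1=0x11
epilogue: pop r3=0xa5, sp=0xe3
epilogue: pop r1=0x05, sp=0xe4
epilogue: pop r0=0xcc, sp=0xe5
r0: callee-saved, written=True
r1: callee-saved, written=True
r4: caller-saved, written=True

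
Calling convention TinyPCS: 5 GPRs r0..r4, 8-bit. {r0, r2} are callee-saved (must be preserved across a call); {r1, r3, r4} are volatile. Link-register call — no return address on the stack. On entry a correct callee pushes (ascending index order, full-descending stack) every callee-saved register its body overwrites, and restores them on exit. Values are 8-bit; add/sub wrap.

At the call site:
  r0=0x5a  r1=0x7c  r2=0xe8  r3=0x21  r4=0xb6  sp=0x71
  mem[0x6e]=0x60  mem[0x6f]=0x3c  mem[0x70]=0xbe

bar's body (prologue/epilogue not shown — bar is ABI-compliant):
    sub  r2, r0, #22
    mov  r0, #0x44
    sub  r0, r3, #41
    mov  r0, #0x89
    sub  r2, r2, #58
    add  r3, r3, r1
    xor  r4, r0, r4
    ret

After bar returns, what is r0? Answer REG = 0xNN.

REG = 0x5a

prologue: push r0 → mem[0x70]=0x5a, sp=0x70
prologue: push r2 → mem[0x6f]=0xe8, sp=0x6f
body[0] sub  r2, r0, #22 → r2=0x44
body[1] mov  r0, #0x44 → r0=0x44
body[2] sub  r0, r3, #41 → r0=0xf8
body[3] mov  r0, #0x89 → r0=0x89
body[4] sub  r2, r2, #58 → r2=0x0a
body[5] add  r3, r3, r1 → r3=0x9d
body[6] xor  r4, r0, r4 → r4=0x3f
epilogue: pop r2=0xe8, sp=0x70
epilogue: pop r0=0x5a, sp=0x71
r0 is callee-saved → restored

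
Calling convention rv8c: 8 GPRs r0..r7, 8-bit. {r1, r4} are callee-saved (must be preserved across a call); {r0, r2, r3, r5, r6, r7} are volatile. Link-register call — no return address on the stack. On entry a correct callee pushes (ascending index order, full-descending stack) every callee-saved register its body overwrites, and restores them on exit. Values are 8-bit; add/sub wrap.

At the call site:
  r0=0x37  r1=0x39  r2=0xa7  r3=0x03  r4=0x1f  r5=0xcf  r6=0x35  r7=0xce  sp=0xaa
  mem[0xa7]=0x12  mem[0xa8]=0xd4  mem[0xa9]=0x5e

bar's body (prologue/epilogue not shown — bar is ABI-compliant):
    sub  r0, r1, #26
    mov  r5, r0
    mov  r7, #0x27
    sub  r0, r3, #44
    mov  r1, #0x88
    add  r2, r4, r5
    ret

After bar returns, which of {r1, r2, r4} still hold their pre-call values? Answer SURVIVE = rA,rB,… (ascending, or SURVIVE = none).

prologue: push r1 → mem[0xa9]=0x39, sp=0xa9
body[0] sub  r0, r1, #26 → r0=0x1f
body[1] mov  r5, r0 → r5=0x1f
body[2] mov  r7, #0x27 → r7=0x27
body[3] sub  r0, r3, #44 → r0=0xd7
body[4] mov  r1, #0x88 → r1=0x88
body[5] add  r2, r4, r5 → r2=0x3e
epilogue: pop r1=0x39, sp=0xaa
r1: callee-saved, written=True
r2: caller-saved, written=True
r4: callee-saved, written=False

SURVIVE = r1,r4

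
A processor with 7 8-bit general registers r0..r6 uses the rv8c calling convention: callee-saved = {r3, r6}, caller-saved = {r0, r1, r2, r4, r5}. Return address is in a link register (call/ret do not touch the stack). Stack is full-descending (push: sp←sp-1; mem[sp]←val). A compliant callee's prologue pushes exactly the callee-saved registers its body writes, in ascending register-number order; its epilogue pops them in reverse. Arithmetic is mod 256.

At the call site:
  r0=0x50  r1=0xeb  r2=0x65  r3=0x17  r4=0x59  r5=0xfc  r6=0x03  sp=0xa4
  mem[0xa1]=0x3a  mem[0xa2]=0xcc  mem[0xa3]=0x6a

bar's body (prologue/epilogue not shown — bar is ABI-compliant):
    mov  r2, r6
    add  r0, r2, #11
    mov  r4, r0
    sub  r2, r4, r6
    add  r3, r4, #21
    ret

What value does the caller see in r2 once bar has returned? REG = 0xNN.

REG = 0x0b

prologue: push r3 → mem[0xa3]=0x17, sp=0xa3
body[0] mov  r2, r6 → r2=0x03
body[1] add  r0, r2, #11 → r0=0x0e
body[2] mov  r4, r0 → r4=0x0e
body[3] sub  r2, r4, r6 → r2=0x0b
body[4] add  r3, r4, #21 → r3=0x23
epilogue: pop r3=0x17, sp=0xa4
r2 is caller-saved → body value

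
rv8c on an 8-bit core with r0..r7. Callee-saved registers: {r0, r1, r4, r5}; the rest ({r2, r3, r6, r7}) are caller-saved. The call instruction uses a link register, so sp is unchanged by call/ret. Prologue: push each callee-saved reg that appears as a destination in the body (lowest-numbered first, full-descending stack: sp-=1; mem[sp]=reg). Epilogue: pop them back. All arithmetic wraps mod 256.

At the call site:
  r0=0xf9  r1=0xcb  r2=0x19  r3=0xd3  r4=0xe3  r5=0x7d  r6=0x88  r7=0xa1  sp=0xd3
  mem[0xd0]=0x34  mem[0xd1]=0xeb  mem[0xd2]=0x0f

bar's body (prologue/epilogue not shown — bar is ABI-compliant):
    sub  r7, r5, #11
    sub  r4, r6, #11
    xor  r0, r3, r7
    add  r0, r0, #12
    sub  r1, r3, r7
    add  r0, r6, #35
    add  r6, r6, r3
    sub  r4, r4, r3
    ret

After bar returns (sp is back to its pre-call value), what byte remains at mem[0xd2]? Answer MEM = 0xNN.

MEM = 0xf9

prologue: push r0 → mem[0xd2]=0xf9, sp=0xd2
prologue: push r1 → mem[0xd1]=0xcb, sp=0xd1
prologue: push r4 → mem[0xd0]=0xe3, sp=0xd0
body[0] sub  r7, r5, #11 → r7=0x72
body[1] sub  r4, r6, #11 → r4=0x7d
body[2] xor  r0, r3, r7 → r0=0xa1
body[3] add  r0, r0, #12 → r0=0xad
body[4] sub  r1, r3, r7 → r1=0x61
body[5] add  r0, r6, #35 → r0=0xab
body[6] add  r6, r6, r3 → r6=0x5b
body[7] sub  r4, r4, r3 → r4=0xaa
epilogue: pop r4=0xe3, sp=0xd1
epilogue: pop r1=0xcb, sp=0xd2
epilogue: pop r0=0xf9, sp=0xd3
prologue pushed ['r0', 'r1', 'r4'] at ['0xd2', '0xd1', '0xd0']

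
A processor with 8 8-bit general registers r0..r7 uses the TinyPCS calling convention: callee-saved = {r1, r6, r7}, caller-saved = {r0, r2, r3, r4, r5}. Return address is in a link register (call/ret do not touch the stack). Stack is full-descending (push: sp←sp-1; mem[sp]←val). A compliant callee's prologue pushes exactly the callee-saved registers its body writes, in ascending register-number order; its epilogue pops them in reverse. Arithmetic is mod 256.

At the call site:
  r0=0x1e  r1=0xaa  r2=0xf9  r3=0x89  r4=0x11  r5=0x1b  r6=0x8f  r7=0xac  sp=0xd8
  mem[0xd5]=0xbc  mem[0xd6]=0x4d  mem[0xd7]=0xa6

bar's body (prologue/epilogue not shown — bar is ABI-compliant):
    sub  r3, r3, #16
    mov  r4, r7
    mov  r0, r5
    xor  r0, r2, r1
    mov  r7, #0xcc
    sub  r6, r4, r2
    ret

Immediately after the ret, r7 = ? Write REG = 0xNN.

prologue: push r6 → mem[0xd7]=0x8f, sp=0xd7
prologue: push r7 → mem[0xd6]=0xac, sp=0xd6
body[0] sub  r3, r3, #16 → r3=0x79
body[1] mov  r4, r7 → r4=0xac
body[2] mov  r0, r5 → r0=0x1b
body[3] xor  r0, r2, r1 → r0=0x53
body[4] mov  r7, #0xcc → r7=0xcc
body[5] sub  r6, r4, r2 → r6=0xb3
epilogue: pop r7=0xac, sp=0xd7
epilogue: pop r6=0x8f, sp=0xd8
r7 is callee-saved → restored

REG = 0xac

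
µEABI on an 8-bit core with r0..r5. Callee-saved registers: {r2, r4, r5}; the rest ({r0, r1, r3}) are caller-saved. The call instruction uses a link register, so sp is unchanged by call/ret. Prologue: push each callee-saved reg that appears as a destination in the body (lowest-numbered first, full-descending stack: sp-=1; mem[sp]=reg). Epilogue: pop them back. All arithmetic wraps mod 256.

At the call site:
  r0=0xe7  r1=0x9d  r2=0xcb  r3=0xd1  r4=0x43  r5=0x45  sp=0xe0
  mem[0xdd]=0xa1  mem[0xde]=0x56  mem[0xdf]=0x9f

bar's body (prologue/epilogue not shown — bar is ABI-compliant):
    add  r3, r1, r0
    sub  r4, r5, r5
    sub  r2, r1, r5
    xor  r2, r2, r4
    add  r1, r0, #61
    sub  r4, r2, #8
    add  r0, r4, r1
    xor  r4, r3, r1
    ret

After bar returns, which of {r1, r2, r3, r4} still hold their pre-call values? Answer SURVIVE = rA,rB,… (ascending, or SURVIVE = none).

prologue: push r2 → mem[0xdf]=0xcb, sp=0xdf
prologue: push r4 → mem[0xde]=0x43, sp=0xde
body[0] add  r3, r1, r0 → r3=0x84
body[1] sub  r4, r5, r5 → r4=0x00
body[2] sub  r2, r1, r5 → r2=0x58
body[3] xor  r2, r2, r4 → r2=0x58
body[4] add  r1, r0, #61 → r1=0x24
body[5] sub  r4, r2, #8 → r4=0x50
body[6] add  r0, r4, r1 → r0=0x74
body[7] xor  r4, r3, r1 → r4=0xa0
epilogue: pop r4=0x43, sp=0xdf
epilogue: pop r2=0xcb, sp=0xe0
r1: caller-saved, written=True
r2: callee-saved, written=True
r3: caller-saved, written=True
r4: callee-saved, written=True

SURVIVE = r2,r4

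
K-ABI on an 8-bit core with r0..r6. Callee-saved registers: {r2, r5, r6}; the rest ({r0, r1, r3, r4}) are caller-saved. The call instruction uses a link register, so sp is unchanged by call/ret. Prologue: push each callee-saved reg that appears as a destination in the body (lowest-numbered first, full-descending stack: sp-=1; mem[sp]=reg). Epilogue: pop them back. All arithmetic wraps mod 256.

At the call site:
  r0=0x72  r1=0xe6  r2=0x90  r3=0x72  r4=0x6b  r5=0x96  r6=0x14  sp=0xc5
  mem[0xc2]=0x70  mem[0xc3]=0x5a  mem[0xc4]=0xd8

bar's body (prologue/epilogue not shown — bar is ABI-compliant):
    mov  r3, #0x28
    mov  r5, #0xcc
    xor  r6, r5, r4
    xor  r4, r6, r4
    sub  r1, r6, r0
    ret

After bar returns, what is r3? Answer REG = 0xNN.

REG = 0x28

prologue: push r5 -> mem[0xc4]=0x96, sp=0xc4
prologue: push r6 -> mem[0xc3]=0x14, sp=0xc3
body[0] mov  r3, #0x28 -> r3=0x28
body[1] mov  r5, #0xcc -> r5=0xcc
body[2] xor  r6, r5, r4 -> r6=0xa7
body[3] xor  r4, r6, r4 -> r4=0xcc
body[4] sub  r1, r6, r0 -> r1=0x35
epilogue: pop r6=0x14, sp=0xc4
epilogue: pop r5=0x96, sp=0xc5
r3 is caller-saved -> body value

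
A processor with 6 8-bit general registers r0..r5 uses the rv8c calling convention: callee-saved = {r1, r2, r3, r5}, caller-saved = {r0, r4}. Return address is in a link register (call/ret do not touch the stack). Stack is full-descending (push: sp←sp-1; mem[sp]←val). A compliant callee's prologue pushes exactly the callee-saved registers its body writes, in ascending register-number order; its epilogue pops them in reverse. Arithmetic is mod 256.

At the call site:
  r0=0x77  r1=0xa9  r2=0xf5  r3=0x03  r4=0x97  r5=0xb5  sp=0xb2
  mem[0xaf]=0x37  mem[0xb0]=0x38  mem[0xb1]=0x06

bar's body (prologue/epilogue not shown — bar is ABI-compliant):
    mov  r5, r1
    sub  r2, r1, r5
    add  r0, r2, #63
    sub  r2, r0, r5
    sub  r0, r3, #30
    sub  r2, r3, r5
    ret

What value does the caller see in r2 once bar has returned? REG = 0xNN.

REG = 0xf5

prologue: push r2 -> mem[0xb1]=0xf5, sp=0xb1
prologue: push r5 -> mem[0xb0]=0xb5, sp=0xb0
body[0] mov  r5, r1 -> r5=0xa9
body[1] sub  r2, r1, r5 -> r2=0x00
body[2] add  r0, r2, #63 -> r0=0x3f
body[3] sub  r2, r0, r5 -> r2=0x96
body[4] sub  r0, r3, #30 -> r0=0xe5
body[5] sub  r2, r3, r5 -> r2=0x5a
epilogue: pop r5=0xb5, sp=0xb1
epilogue: pop r2=0xf5, sp=0xb2
r2 is callee-saved -> restored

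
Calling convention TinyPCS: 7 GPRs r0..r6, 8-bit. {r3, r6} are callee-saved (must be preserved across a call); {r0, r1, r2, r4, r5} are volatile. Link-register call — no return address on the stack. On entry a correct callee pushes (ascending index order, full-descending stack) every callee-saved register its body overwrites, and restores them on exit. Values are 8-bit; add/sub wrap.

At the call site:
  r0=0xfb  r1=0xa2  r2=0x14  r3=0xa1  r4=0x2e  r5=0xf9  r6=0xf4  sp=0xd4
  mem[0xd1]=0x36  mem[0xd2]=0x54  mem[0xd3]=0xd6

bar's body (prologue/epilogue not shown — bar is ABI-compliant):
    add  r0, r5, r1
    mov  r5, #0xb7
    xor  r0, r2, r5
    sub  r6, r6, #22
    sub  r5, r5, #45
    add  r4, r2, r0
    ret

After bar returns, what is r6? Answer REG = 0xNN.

prologue: push r6 -> mem[0xd3]=0xf4, sp=0xd3
body[0] add  r0, r5, r1 -> r0=0x9b
body[1] mov  r5, #0xb7 -> r5=0xb7
body[2] xor  r0, r2, r5 -> r0=0xa3
body[3] sub  r6, r6, #22 -> r6=0xde
body[4] sub  r5, r5, #45 -> r5=0x8a
body[5] add  r4, r2, r0 -> r4=0xb7
epilogue: pop r6=0xf4, sp=0xd4
r6 is callee-saved -> restored

REG = 0xf4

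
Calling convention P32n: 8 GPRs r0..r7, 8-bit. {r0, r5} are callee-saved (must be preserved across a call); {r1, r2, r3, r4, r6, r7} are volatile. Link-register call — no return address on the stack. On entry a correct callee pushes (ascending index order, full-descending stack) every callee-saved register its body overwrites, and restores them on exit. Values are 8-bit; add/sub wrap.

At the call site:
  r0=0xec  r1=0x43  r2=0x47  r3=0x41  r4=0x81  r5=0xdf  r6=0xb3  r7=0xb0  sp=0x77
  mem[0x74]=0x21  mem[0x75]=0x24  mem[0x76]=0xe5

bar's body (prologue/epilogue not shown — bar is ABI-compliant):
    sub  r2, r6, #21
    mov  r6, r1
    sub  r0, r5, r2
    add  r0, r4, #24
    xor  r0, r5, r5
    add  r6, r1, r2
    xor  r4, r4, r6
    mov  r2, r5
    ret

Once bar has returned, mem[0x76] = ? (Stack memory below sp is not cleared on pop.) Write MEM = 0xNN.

MEM = 0xec

prologue: push r0 -> mem[0x76]=0xec, sp=0x76
body[0] sub  r2, r6, #21 -> r2=0x9e
body[1] mov  r6, r1 -> r6=0x43
body[2] sub  r0, r5, r2 -> r0=0x41
body[3] add  r0, r4, #24 -> r0=0x99
body[4] xor  r0, r5, r5 -> r0=0x00
body[5] add  r6, r1, r2 -> r6=0xe1
body[6] xor  r4, r4, r6 -> r4=0x60
body[7] mov  r2, r5 -> r2=0xdf
epilogue: pop r0=0xec, sp=0x77
prologue pushed ['r0'] at ['0x76']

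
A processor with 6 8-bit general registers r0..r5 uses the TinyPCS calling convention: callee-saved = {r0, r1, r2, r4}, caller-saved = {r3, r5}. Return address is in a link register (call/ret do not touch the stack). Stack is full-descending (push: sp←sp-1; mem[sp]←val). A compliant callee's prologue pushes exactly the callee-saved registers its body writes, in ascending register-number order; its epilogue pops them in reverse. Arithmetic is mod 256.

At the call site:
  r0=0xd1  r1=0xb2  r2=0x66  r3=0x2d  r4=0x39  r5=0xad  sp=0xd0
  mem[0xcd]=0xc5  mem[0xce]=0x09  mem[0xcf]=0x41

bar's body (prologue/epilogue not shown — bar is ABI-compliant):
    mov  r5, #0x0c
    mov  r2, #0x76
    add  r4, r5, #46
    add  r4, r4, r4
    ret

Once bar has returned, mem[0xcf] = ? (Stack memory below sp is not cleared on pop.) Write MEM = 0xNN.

prologue: push r2 -> mem[0xcf]=0x66, sp=0xcf
prologue: push r4 -> mem[0xce]=0x39, sp=0xce
body[0] mov  r5, #0x0c -> r5=0x0c
body[1] mov  r2, #0x76 -> r2=0x76
body[2] add  r4, r5, #46 -> r4=0x3a
body[3] add  r4, r4, r4 -> r4=0x74
epilogue: pop r4=0x39, sp=0xcf
epilogue: pop r2=0x66, sp=0xd0
prologue pushed ['r2', 'r4'] at ['0xcf', '0xce']

MEM = 0x66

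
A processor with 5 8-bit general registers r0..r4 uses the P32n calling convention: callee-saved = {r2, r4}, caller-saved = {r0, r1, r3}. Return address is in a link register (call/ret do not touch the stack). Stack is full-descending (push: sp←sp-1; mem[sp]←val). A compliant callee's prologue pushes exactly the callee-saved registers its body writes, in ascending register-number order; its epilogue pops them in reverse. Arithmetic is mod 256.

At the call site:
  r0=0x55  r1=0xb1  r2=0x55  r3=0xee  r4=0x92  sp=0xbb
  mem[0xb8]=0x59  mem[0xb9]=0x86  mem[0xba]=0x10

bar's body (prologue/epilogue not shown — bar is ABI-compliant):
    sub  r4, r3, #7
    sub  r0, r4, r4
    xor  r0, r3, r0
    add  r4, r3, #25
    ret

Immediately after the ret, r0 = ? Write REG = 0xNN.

REG = 0xee

prologue: push r4 → mem[0xba]=0x92, sp=0xba
body[0] sub  r4, r3, #7 → r4=0xe7
body[1] sub  r0, r4, r4 → r0=0x00
body[2] xor  r0, r3, r0 → r0=0xee
body[3] add  r4, r3, #25 → r4=0x07
epilogue: pop r4=0x92, sp=0xbb
r0 is caller-saved → body value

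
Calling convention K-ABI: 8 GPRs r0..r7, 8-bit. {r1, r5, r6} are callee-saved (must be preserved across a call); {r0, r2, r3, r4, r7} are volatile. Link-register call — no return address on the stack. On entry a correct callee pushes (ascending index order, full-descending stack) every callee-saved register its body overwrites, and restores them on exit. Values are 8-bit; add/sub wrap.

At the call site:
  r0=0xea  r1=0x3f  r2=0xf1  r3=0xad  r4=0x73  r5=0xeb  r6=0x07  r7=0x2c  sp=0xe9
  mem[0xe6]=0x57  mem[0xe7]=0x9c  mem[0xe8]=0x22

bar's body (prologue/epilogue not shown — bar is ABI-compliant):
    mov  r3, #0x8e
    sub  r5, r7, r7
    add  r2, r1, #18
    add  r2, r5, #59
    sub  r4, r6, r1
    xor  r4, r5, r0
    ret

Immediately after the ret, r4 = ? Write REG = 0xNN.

REG = 0xea

prologue: push r5 -> mem[0xe8]=0xeb, sp=0xe8
body[0] mov  r3, #0x8e -> r3=0x8e
body[1] sub  r5, r7, r7 -> r5=0x00
body[2] add  r2, r1, #18 -> r2=0x51
body[3] add  r2, r5, #59 -> r2=0x3b
body[4] sub  r4, r6, r1 -> r4=0xc8
body[5] xor  r4, r5, r0 -> r4=0xea
epilogue: pop r5=0xeb, sp=0xe9
r4 is caller-saved -> body value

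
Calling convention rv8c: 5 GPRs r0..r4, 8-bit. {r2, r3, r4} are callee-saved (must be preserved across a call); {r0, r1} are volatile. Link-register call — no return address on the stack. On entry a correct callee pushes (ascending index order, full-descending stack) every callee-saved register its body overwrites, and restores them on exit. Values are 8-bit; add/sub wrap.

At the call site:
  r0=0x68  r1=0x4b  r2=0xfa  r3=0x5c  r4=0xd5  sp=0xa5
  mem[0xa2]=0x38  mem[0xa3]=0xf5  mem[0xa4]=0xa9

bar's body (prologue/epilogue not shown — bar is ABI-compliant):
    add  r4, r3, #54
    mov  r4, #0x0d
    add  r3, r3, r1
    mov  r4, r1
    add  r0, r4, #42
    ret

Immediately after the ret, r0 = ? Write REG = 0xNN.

prologue: push r3 → mem[0xa4]=0x5c, sp=0xa4
prologue: push r4 → mem[0xa3]=0xd5, sp=0xa3
body[0] add  r4, r3, #54 → r4=0x92
body[1] mov  r4, #0x0d → r4=0x0d
body[2] add  r3, r3, r1 → r3=0xa7
body[3] mov  r4, r1 → r4=0x4b
body[4] add  r0, r4, #42 → r0=0x75
epilogue: pop r4=0xd5, sp=0xa4
epilogue: pop r3=0x5c, sp=0xa5
r0 is caller-saved → body value

REG = 0x75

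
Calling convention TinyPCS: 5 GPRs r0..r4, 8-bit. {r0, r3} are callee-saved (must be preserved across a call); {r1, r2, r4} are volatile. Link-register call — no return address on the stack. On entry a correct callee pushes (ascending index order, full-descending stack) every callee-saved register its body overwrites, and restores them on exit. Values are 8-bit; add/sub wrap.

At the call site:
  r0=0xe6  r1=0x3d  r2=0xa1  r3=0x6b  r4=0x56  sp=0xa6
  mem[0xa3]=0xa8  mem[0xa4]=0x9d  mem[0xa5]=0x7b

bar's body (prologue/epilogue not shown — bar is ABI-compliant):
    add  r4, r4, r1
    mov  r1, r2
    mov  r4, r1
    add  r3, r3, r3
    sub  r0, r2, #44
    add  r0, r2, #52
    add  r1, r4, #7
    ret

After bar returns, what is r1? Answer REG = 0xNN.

REG = 0xa8

prologue: push r0 → mem[0xa5]=0xe6, sp=0xa5
prologue: push r3 → mem[0xa4]=0x6b, sp=0xa4
body[0] add  r4, r4, r1 → r4=0x93
body[1] mov  r1, r2 → r1=0xa1
body[2] mov  r4, r1 → r4=0xa1
body[3] add  r3, r3, r3 → r3=0xd6
body[4] sub  r0, r2, #44 → r0=0x75
body[5] add  r0, r2, #52 → r0=0xd5
body[6] add  r1, r4, #7 → r1=0xa8
epilogue: pop r3=0x6b, sp=0xa5
epilogue: pop r0=0xe6, sp=0xa6
r1 is caller-saved → body value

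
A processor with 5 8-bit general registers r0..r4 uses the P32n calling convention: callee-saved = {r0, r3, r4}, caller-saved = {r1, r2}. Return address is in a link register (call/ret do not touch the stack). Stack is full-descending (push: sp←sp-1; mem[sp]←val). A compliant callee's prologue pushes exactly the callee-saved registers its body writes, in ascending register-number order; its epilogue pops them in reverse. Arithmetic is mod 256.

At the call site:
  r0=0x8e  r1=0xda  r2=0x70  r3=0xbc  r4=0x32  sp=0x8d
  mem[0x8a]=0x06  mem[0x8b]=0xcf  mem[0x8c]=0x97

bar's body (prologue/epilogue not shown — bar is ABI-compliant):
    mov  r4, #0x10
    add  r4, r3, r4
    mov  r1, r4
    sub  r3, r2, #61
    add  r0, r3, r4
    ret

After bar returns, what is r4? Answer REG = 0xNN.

REG = 0x32

prologue: push r0 -> mem[0x8c]=0x8e, sp=0x8c
prologue: push r3 -> mem[0x8b]=0xbc, sp=0x8b
prologue: push r4 -> mem[0x8a]=0x32, sp=0x8a
body[0] mov  r4, #0x10 -> r4=0x10
body[1] add  r4, r3, r4 -> r4=0xcc
body[2] mov  r1, r4 -> r1=0xcc
body[3] sub  r3, r2, #61 -> r3=0x33
body[4] add  r0, r3, r4 -> r0=0xff
epilogue: pop r4=0x32, sp=0x8b
epilogue: pop r3=0xbc, sp=0x8c
epilogue: pop r0=0x8e, sp=0x8d
r4 is callee-saved -> restored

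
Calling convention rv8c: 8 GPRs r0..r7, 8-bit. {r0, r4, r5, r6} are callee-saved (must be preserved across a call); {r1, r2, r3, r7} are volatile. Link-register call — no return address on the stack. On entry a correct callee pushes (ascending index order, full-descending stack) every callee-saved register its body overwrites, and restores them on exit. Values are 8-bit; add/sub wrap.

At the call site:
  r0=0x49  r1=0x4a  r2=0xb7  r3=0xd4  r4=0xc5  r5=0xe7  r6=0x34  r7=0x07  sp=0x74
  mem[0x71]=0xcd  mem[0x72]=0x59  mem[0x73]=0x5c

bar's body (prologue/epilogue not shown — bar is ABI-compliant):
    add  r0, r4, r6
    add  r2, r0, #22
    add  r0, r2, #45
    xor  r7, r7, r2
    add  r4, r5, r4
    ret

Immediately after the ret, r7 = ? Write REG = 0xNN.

prologue: push r0 → mem[0x73]=0x49, sp=0x73
prologue: push r4 → mem[0x72]=0xc5, sp=0x72
body[0] add  r0, r4, r6 → r0=0xf9
body[1] add  r2, r0, #22 → r2=0x0f
body[2] add  r0, r2, #45 → r0=0x3c
body[3] xor  r7, r7, r2 → r7=0x08
body[4] add  r4, r5, r4 → r4=0xac
epilogue: pop r4=0xc5, sp=0x73
epilogue: pop r0=0x49, sp=0x74
r7 is caller-saved → body value

REG = 0x08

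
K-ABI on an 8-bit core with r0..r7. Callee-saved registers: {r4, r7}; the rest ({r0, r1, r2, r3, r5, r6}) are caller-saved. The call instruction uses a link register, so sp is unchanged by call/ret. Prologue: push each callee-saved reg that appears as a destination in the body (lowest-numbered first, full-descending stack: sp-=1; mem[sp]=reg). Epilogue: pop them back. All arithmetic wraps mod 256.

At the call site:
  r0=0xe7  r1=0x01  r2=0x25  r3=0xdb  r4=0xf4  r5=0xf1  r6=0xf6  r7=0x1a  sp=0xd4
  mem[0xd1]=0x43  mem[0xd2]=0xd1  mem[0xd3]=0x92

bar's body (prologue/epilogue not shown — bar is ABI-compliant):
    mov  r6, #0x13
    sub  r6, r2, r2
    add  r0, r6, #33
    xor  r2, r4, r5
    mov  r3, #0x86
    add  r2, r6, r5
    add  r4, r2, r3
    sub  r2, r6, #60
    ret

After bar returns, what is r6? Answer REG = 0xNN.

REG = 0x00

prologue: push r4 -> mem[0xd3]=0xf4, sp=0xd3
body[0] mov  r6, #0x13 -> r6=0x13
body[1] sub  r6, r2, r2 -> r6=0x00
body[2] add  r0, r6, #33 -> r0=0x21
body[3] xor  r2, r4, r5 -> r2=0x05
body[4] mov  r3, #0x86 -> r3=0x86
body[5] add  r2, r6, r5 -> r2=0xf1
body[6] add  r4, r2, r3 -> r4=0x77
body[7] sub  r2, r6, #60 -> r2=0xc4
epilogue: pop r4=0xf4, sp=0xd4
r6 is caller-saved -> body value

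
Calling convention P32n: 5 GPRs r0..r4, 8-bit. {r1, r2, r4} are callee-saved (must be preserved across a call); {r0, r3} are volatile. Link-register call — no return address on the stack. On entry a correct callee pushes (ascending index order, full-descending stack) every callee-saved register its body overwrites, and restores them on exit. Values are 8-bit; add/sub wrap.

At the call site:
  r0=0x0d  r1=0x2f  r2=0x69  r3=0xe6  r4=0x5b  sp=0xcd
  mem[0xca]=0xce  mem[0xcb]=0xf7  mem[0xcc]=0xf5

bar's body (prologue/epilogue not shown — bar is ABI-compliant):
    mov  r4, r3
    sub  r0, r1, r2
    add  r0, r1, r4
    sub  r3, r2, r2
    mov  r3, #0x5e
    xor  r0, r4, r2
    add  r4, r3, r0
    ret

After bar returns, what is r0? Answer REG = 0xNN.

REG = 0x8f

prologue: push r4 -> mem[0xcc]=0x5b, sp=0xcc
body[0] mov  r4, r3 -> r4=0xe6
body[1] sub  r0, r1, r2 -> r0=0xc6
body[2] add  r0, r1, r4 -> r0=0x15
body[3] sub  r3, r2, r2 -> r3=0x00
body[4] mov  r3, #0x5e -> r3=0x5e
body[5] xor  r0, r4, r2 -> r0=0x8f
body[6] add  r4, r3, r0 -> r4=0xed
epilogue: pop r4=0x5b, sp=0xcd
r0 is caller-saved -> body value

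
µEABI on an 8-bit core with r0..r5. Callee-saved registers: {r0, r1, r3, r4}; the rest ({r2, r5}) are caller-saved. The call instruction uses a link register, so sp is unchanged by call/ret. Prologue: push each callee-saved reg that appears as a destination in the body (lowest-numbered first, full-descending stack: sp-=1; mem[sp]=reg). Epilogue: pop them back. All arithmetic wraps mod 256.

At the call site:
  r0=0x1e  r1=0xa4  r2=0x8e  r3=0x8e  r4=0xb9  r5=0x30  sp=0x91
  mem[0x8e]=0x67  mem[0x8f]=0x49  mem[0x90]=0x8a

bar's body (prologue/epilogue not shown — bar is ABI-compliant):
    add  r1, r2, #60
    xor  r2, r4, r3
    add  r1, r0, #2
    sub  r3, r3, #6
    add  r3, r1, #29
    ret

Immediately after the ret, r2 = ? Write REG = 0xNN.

REG = 0x37

prologue: push r1 -> mem[0x90]=0xa4, sp=0x90
prologue: push r3 -> mem[0x8f]=0x8e, sp=0x8f
body[0] add  r1, r2, #60 -> r1=0xca
body[1] xor  r2, r4, r3 -> r2=0x37
body[2] add  r1, r0, #2 -> r1=0x20
body[3] sub  r3, r3, #6 -> r3=0x88
body[4] add  r3, r1, #29 -> r3=0x3d
epilogue: pop r3=0x8e, sp=0x90
epilogue: pop r1=0xa4, sp=0x91
r2 is caller-saved -> body value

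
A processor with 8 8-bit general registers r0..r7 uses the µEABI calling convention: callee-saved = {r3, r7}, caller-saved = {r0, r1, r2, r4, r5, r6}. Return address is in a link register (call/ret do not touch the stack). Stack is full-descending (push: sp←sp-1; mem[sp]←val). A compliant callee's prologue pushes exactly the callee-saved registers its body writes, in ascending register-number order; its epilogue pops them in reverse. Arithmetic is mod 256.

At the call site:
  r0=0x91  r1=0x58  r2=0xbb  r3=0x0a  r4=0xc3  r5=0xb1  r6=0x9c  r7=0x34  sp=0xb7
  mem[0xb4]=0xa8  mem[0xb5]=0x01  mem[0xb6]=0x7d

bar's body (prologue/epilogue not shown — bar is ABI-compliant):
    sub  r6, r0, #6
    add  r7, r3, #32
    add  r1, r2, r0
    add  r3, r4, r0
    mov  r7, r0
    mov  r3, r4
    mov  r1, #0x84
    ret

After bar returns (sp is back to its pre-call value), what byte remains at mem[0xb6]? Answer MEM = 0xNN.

MEM = 0x0a

prologue: push r3 → mem[0xb6]=0x0a, sp=0xb6
prologue: push r7 → mem[0xb5]=0x34, sp=0xb5
body[0] sub  r6, r0, #6 → r6=0x8b
body[1] add  r7, r3, #32 → r7=0x2a
body[2] add  r1, r2, r0 → r1=0x4c
body[3] add  r3, r4, r0 → r3=0x54
body[4] mov  r7, r0 → r7=0x91
body[5] mov  r3, r4 → r3=0xc3
body[6] mov  r1, #0x84 → r1=0x84
epilogue: pop r7=0x34, sp=0xb6
epilogue: pop r3=0x0a, sp=0xb7
prologue pushed ['r3', 'r7'] at ['0xb6', '0xb5']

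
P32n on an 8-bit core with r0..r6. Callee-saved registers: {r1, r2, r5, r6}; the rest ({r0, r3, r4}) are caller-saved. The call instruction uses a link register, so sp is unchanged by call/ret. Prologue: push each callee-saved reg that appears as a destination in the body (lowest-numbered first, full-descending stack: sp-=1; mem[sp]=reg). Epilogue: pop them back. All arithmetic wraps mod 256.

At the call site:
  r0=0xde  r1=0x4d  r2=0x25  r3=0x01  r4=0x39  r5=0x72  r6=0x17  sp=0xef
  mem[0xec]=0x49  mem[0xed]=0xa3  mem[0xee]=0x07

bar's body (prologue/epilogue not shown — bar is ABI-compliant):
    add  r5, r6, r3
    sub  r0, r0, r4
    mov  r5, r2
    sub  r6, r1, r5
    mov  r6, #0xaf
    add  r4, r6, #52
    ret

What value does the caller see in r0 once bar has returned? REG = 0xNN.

prologue: push r5 -> mem[0xee]=0x72, sp=0xee
prologue: push r6 -> mem[0xed]=0x17, sp=0xed
body[0] add  r5, r6, r3 -> r5=0x18
body[1] sub  r0, r0, r4 -> r0=0xa5
body[2] mov  r5, r2 -> r5=0x25
body[3] sub  r6, r1, r5 -> r6=0x28
body[4] mov  r6, #0xaf -> r6=0xaf
body[5] add  r4, r6, #52 -> r4=0xe3
epilogue: pop r6=0x17, sp=0xee
epilogue: pop r5=0x72, sp=0xef
r0 is caller-saved -> body value

REG = 0xa5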